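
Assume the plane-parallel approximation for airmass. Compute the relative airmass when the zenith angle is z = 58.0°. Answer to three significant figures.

1.89

X = sec z = 1/cos 58.0° = 1/0.5299 = 1.8871.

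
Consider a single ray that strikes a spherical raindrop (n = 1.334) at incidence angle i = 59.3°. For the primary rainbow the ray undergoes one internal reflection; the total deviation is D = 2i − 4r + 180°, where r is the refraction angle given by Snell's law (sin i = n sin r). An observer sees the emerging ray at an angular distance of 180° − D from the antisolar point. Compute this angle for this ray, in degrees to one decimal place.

sin r = sin 59.3° / 1.334 = 0.8599/1.334 = 0.6446; r = 40.13°.
D = 2·59.3° − 4·40.13° + 180° = 118.60° − 160.53° + 180° = 138.07°.
Angle from antisolar point = 180° − D = 41.93°.

41.9°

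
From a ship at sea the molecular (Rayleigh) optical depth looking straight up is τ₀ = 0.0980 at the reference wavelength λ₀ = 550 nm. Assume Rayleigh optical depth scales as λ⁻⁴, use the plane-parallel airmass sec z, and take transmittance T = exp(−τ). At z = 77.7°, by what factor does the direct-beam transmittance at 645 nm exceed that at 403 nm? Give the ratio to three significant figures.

3.87

Airmass: sec 77.7° = 4.6942.
τ(645 nm) = 0.0980 × (550/645)⁴ × 4.6942 = 0.0980 × 0.5287 × 4.6942 = 0.2432.
τ(403 nm) = 0.0980 × (550/403)⁴ × 4.6942 = 0.0980 × 3.4692 × 4.6942 = 1.5959.
T(645)/T(403) = exp(τ_B − τ_A) = exp(1.3527) = 3.8679.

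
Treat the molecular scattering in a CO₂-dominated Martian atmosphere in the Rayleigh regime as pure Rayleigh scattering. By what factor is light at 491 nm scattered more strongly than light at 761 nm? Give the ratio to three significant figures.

Rayleigh scattering ∝ λ⁻⁴, so the ratio of coefficients is the inverse fourth power of the wavelength ratio.
σ(491)/σ(761) = (761/491)⁴ = (1.5499)⁴ = 5.77.

5.77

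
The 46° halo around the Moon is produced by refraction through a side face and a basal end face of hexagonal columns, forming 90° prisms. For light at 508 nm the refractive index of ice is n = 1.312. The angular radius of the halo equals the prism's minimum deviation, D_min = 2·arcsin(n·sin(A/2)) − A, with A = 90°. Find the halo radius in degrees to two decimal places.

46.17°

n·sin(A/2) = 1.312 × sin 45° = 1.312 × 0.7071 = 0.9277.
D_min = 2·arcsin(0.9277) − 90° = 2 × 68.083° − 90° = 46.166°.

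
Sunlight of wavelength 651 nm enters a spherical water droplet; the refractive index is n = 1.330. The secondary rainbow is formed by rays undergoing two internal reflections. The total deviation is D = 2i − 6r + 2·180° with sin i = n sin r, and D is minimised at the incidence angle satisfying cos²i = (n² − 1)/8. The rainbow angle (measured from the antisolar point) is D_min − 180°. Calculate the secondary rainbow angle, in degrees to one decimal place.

cos²i = (1.76890 − 1)/8 = 0.09611; i = arccos(0.31002) = 71.940°.
sin r = sin 71.940°/1.330 = 0.71483; r = 45.630°.
D_min = 2·71.940° − 6·45.630° + 360° = 230.101°.
Rainbow angle = D_min − 180° = 50.101°.

50.1°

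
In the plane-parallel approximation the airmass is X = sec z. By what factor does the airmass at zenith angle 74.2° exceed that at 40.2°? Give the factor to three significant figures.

2.81

X(74.2°)/X(40.2°) = sec 74.2° / sec 40.2° = cos 40.2° / cos 74.2° = 0.7638/0.2723 = 2.8052.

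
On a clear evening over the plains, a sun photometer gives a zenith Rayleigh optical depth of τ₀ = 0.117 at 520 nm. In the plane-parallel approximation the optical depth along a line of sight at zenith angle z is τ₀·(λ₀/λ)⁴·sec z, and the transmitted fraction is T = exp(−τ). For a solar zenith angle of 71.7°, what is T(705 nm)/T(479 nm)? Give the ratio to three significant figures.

Airmass: sec 71.7° = 3.1848.
τ(705 nm) = 0.117 × (520/705)⁴ × 3.1848 = 0.117 × 0.2960 × 3.1848 = 0.1103.
τ(479 nm) = 0.117 × (520/479)⁴ × 3.1848 = 0.117 × 1.3889 × 3.1848 = 0.5175.
T(705)/T(479) = exp(τ_B − τ_A) = exp(0.4072) = 1.5027.

1.50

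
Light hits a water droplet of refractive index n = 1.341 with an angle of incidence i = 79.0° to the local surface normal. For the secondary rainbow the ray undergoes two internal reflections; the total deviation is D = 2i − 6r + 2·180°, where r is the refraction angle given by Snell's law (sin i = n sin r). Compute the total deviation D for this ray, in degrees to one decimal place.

sin r = sin 79.0° / 1.341 = 0.9816/1.341 = 0.7320; r = 47.06°.
D = 2·79.0° − 6·47.06° + 2·180° = 158.00° − 282.33° + 360° = 235.67°.

235.7°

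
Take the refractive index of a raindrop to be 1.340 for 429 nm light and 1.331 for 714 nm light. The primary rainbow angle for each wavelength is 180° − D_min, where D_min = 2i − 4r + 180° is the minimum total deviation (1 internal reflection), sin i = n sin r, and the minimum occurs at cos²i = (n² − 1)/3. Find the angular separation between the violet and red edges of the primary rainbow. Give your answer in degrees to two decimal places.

At 429 nm (n = 1.340): cos²i = 0.26520 → i = 59.004°, r = 39.770°, D_min = 138.929°, rainbow angle = 41.071°.
At 714 nm (n = 1.331): cos²i = 0.25719 → i = 59.527°, r = 40.356°, D_min = 137.630°, rainbow angle = 42.370°.
Angular width = |41.071° − 42.370°| = 1.299°.

1.30°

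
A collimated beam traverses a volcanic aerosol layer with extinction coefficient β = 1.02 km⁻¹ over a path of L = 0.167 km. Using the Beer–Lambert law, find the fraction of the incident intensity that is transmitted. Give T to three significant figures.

τ = β·L = 1.02 × 0.167 = 0.1703.
T = exp(−0.1703) = 0.8434.

0.843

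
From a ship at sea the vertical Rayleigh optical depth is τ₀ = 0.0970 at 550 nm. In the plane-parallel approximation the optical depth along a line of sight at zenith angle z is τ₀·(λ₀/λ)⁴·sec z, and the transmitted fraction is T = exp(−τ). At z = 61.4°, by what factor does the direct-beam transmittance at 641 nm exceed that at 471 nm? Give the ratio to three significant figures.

Airmass: sec 61.4° = 2.0890.
τ(641 nm) = 0.0970 × (550/641)⁴ × 2.0890 = 0.0970 × 0.5420 × 2.0890 = 0.1098.
τ(471 nm) = 0.0970 × (550/471)⁴ × 2.0890 = 0.0970 × 1.8594 × 2.0890 = 0.3768.
T(641)/T(471) = exp(τ_B − τ_A) = exp(0.2669) = 1.3060.

1.31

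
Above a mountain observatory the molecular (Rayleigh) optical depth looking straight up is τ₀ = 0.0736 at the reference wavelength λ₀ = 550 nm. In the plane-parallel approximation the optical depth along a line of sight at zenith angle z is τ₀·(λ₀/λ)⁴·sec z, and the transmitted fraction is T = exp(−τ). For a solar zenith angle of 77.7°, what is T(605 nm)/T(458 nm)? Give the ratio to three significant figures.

Airmass: sec 77.7° = 4.6942.
τ(605 nm) = 0.0736 × (550/605)⁴ × 4.6942 = 0.0736 × 0.6830 × 4.6942 = 0.2360.
τ(458 nm) = 0.0736 × (550/458)⁴ × 4.6942 = 0.0736 × 2.0796 × 4.6942 = 0.7185.
T(605)/T(458) = exp(τ_B − τ_A) = exp(0.4825) = 1.6202.

1.62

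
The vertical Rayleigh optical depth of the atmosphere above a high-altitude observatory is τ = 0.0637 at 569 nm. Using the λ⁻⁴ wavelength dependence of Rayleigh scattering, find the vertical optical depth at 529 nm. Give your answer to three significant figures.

τ(529 nm) = τ(569 nm) × (569/529)⁴ = 0.0637 × (1.0756)⁴ = 0.0637 × 1.3385 = 0.0853.

0.0853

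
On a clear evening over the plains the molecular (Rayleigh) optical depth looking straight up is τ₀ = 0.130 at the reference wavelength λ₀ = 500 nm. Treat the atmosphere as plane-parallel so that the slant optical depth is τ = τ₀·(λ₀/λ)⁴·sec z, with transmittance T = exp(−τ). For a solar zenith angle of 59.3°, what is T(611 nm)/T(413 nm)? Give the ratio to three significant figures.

1.54

Airmass: sec 59.3° = 1.9587.
τ(611 nm) = 0.130 × (500/611)⁴ × 1.9587 = 0.130 × 0.4485 × 1.9587 = 0.1142.
τ(413 nm) = 0.130 × (500/413)⁴ × 1.9587 = 0.130 × 2.1482 × 1.9587 = 0.5470.
T(611)/T(413) = exp(τ_B − τ_A) = exp(0.4328) = 1.5416.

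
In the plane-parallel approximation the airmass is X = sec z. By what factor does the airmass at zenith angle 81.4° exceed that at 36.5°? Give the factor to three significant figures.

5.38

X(81.4°)/X(36.5°) = sec 81.4° / sec 36.5° = cos 36.5° / cos 81.4° = 0.8039/0.1495 = 5.3757.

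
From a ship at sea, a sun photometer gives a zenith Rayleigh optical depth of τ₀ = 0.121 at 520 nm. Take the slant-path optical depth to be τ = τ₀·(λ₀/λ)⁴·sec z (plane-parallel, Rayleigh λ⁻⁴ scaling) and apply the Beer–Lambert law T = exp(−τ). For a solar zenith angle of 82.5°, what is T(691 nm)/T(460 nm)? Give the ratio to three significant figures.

Airmass: sec 82.5° = 7.6613.
τ(691 nm) = 0.121 × (520/691)⁴ × 7.6613 = 0.121 × 0.3207 × 7.6613 = 0.2973.
τ(460 nm) = 0.121 × (520/460)⁴ × 7.6613 = 0.121 × 1.6330 × 7.6613 = 1.5138.
T(691)/T(460) = exp(τ_B − τ_A) = exp(1.2165) = 3.3754.

3.38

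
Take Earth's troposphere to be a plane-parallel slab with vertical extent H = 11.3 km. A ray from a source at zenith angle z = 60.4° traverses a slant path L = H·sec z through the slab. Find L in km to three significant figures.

22.9 km

sec z = 1/cos 60.4° = 2.0245.
L = 11.3 × 2.0245 = 22.877 km.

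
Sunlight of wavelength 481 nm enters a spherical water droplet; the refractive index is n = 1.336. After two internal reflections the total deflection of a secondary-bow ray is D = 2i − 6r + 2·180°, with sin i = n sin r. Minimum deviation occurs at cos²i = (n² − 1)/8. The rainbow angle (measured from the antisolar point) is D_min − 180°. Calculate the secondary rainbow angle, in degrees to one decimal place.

cos²i = (1.78490 − 1)/8 = 0.09811; i = arccos(0.31323) = 71.746°.
sin r = sin 71.746°/1.336 = 0.71084; r = 45.303°.
D_min = 2·71.746° − 6·45.303° + 360° = 231.674°.
Rainbow angle = D_min − 180° = 51.674°.

51.7°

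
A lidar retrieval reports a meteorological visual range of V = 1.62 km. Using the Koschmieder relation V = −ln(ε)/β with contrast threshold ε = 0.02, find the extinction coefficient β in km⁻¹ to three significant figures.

β = −ln(0.02) / V = 3.912 / 1.62 = 2.4148 km⁻¹.

2.41 km⁻¹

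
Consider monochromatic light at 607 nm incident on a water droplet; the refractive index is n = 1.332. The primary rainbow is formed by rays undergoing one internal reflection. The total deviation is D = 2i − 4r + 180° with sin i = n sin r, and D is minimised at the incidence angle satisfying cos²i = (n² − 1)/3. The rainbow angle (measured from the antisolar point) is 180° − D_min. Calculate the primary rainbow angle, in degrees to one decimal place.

cos²i = (1.77422 − 1)/3 = 0.25807; i = arccos(0.50801) = 59.469°.
sin r = sin 59.469°/1.332 = 0.64666; r = 40.290°.
D_min = 2·59.469° − 4·40.290° + 180° = 137.776°.
Rainbow angle = 180° − D_min = 42.224°.

42.2°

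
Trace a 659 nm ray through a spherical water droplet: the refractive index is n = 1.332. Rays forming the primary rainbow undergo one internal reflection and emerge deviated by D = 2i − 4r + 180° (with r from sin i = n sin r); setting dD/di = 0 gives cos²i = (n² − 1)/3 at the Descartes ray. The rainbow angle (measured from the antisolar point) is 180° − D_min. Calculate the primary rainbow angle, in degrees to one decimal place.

42.2°

cos²i = (1.77422 − 1)/3 = 0.25807; i = arccos(0.50801) = 59.469°.
sin r = sin 59.469°/1.332 = 0.64666; r = 40.290°.
D_min = 2·59.469° − 4·40.290° + 180° = 137.776°.
Rainbow angle = 180° − D_min = 42.224°.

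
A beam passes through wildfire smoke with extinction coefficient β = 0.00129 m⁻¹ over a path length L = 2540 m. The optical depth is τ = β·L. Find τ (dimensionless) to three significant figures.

3.28

τ = β·L = 0.00129 × 2540 = 3.2766.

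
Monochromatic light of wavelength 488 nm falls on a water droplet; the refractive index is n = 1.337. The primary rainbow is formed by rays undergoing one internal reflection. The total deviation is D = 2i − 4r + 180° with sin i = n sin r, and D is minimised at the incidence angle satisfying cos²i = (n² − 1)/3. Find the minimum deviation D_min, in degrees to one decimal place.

cos²i = (1.78757 − 1)/3 = 0.26252; i = arccos(0.51237) = 59.178°.
sin r = sin 59.178°/1.337 = 0.64231; r = 39.964°.
D_min = 2·59.178° − 4·39.964° + 180° = 138.500°.

138.5°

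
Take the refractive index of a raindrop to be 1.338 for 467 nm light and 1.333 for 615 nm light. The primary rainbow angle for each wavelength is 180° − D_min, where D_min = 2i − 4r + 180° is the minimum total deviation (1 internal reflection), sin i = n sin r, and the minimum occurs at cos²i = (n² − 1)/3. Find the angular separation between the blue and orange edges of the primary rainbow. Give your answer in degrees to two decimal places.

At 467 nm (n = 1.338): cos²i = 0.26341 → i = 59.120°, r = 39.899°, D_min = 138.643°, rainbow angle = 41.357°.
At 615 nm (n = 1.333): cos²i = 0.25896 → i = 59.410°, r = 40.225°, D_min = 137.922°, rainbow angle = 42.078°.
Angular width = |41.357° − 42.078°| = 0.722°.

0.72°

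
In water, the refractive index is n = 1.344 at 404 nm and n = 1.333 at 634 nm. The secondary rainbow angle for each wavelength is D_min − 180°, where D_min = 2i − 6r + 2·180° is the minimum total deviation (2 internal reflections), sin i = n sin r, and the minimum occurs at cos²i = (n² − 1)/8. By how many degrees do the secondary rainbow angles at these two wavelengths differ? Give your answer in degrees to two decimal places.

2.84°

At 404 nm (n = 1.344): cos²i = 0.10079 → i = 71.490°, r = 44.874°, D_min = 233.733°, rainbow angle = 53.733°.
At 634 nm (n = 1.333): cos²i = 0.09711 → i = 71.843°, r = 45.466°, D_min = 230.891°, rainbow angle = 50.891°.
Angular width = |53.733° − 50.891°| = 2.842°.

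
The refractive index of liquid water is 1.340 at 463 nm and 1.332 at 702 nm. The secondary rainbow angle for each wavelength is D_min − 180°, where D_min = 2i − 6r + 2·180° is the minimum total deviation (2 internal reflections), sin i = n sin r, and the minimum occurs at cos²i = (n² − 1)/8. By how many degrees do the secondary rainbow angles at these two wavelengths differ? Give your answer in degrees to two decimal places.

At 463 nm (n = 1.340): cos²i = 0.09945 → i = 71.618°, r = 45.088°, D_min = 232.709°, rainbow angle = 52.709°.
At 702 nm (n = 1.332): cos²i = 0.09678 → i = 71.875°, r = 45.520°, D_min = 230.628°, rainbow angle = 50.628°.
Angular width = |52.709° − 50.628°| = 2.080°.

2.08°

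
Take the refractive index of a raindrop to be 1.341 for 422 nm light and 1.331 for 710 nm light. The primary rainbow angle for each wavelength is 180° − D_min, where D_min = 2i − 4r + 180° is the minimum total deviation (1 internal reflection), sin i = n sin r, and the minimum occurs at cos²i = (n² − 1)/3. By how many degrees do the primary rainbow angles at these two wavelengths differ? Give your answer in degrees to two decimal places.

1.44°

At 422 nm (n = 1.341): cos²i = 0.26609 → i = 58.946°, r = 39.705°, D_min = 139.071°, rainbow angle = 40.929°.
At 710 nm (n = 1.331): cos²i = 0.25719 → i = 59.527°, r = 40.356°, D_min = 137.630°, rainbow angle = 42.370°.
Angular width = |40.929° − 42.370°| = 1.441°.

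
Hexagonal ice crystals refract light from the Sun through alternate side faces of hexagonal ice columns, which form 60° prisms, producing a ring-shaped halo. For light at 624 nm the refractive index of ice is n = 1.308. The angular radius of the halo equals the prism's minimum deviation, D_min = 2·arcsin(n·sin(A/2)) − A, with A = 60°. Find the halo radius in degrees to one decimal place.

21.7°

n·sin(A/2) = 1.308 × sin 30° = 1.308 × 0.5000 = 0.6540.
D_min = 2·arcsin(0.6540) − 60° = 2 × 40.844° − 60° = 21.688°.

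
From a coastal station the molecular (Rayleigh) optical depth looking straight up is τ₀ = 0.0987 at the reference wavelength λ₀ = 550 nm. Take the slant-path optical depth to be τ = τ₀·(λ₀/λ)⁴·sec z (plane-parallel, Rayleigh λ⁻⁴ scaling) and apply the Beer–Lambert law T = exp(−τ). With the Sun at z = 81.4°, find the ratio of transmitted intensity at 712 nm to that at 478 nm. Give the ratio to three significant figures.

Airmass: sec 81.4° = 6.6874.
τ(712 nm) = 0.0987 × (550/712)⁴ × 6.6874 = 0.0987 × 0.3561 × 6.6874 = 0.2350.
τ(478 nm) = 0.0987 × (550/478)⁴ × 6.6874 = 0.0987 × 1.7528 × 6.6874 = 1.1569.
T(712)/T(478) = exp(τ_B − τ_A) = exp(0.9219) = 2.5141.

2.51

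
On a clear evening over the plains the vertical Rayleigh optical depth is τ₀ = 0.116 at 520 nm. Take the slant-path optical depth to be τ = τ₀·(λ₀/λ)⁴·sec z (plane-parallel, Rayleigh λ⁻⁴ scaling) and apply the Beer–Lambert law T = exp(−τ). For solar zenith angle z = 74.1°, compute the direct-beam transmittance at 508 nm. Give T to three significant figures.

sec 74.1° = 3.6502.
τ = 0.116 × (520/508)⁴ × 3.6502 = 0.116 × 1.0979 × 3.6502 = 0.4649.
T = exp(−0.4649) = 0.6282.

0.628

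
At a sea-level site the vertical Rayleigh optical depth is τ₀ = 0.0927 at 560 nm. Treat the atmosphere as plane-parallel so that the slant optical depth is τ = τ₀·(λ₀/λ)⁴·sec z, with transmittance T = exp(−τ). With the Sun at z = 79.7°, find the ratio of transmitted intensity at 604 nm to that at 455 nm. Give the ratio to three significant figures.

2.24

Airmass: sec 79.7° = 5.5928.
τ(604 nm) = 0.0927 × (560/604)⁴ × 5.5928 = 0.0927 × 0.7389 × 5.5928 = 0.3831.
τ(455 nm) = 0.0927 × (560/455)⁴ × 5.5928 = 0.0927 × 2.2946 × 5.5928 = 1.1896.
T(604)/T(455) = exp(τ_B − τ_A) = exp(0.8065) = 2.2401.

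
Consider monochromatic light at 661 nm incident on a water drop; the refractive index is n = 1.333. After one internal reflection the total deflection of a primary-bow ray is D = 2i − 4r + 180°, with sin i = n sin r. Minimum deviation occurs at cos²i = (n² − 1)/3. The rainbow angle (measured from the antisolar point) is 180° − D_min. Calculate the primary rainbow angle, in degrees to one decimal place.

42.1°

cos²i = (1.77689 − 1)/3 = 0.25896; i = arccos(0.50888) = 59.410°.
sin r = sin 59.410°/1.333 = 0.64579; r = 40.225°.
D_min = 2·59.410° − 4·40.225° + 180° = 137.922°.
Rainbow angle = 180° − D_min = 42.078°.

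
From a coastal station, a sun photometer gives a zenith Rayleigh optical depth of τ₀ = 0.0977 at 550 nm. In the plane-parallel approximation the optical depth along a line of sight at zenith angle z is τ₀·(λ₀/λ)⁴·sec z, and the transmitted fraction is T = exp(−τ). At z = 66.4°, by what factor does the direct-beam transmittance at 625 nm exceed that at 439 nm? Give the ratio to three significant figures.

1.58

Airmass: sec 66.4° = 2.4978.
τ(625 nm) = 0.0977 × (550/625)⁴ × 2.4978 = 0.0977 × 0.5997 × 2.4978 = 0.1463.
τ(439 nm) = 0.0977 × (550/439)⁴ × 2.4978 = 0.0977 × 2.4637 × 2.4978 = 0.6012.
T(625)/T(439) = exp(τ_B − τ_A) = exp(0.4549) = 1.5760.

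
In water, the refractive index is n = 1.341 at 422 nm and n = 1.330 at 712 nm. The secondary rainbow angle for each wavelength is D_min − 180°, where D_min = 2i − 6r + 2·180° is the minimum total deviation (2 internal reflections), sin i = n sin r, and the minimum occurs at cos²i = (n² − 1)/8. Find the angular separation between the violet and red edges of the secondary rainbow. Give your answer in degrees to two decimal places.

2.86°

At 422 nm (n = 1.341): cos²i = 0.09979 → i = 71.586°, r = 45.034°, D_min = 232.966°, rainbow angle = 52.966°.
At 712 nm (n = 1.330): cos²i = 0.09611 → i = 71.940°, r = 45.630°, D_min = 230.101°, rainbow angle = 50.101°.
Angular width = |52.966° − 50.101°| = 2.865°.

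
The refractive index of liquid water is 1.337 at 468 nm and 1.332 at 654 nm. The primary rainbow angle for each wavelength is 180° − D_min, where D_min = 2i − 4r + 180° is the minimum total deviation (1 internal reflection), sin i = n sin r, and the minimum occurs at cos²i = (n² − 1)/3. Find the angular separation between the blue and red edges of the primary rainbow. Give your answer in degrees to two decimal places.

At 468 nm (n = 1.337): cos²i = 0.26252 → i = 59.178°, r = 39.964°, D_min = 138.500°, rainbow angle = 41.500°.
At 654 nm (n = 1.332): cos²i = 0.25807 → i = 59.469°, r = 40.290°, D_min = 137.776°, rainbow angle = 42.224°.
Angular width = |41.500° − 42.224°| = 0.724°.

0.72°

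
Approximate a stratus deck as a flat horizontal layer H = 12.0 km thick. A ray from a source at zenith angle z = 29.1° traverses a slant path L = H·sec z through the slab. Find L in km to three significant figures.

13.7 km

sec z = 1/cos 29.1° = 1.1445.
L = 12.0 × 1.1445 = 13.734 km.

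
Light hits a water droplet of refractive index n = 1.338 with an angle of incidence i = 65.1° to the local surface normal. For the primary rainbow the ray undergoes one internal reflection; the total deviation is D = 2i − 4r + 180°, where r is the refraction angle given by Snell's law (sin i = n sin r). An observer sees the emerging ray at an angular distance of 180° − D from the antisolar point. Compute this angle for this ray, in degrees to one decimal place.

sin r = sin 65.1° / 1.338 = 0.9070/1.338 = 0.6779; r = 42.68°.
D = 2·65.1° − 4·42.68° + 180° = 130.20° − 170.72° + 180° = 139.48°.
Angle from antisolar point = 180° − D = 40.52°.

40.5°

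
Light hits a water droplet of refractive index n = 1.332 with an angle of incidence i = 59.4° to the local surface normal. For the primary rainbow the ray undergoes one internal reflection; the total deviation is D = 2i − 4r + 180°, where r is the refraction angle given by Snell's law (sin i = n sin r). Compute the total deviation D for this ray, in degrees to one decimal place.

137.8°

sin r = sin 59.4° / 1.332 = 0.8607/1.332 = 0.6462; r = 40.26°.
D = 2·59.4° − 4·40.26° + 180° = 118.80° − 161.02° + 180° = 137.78°.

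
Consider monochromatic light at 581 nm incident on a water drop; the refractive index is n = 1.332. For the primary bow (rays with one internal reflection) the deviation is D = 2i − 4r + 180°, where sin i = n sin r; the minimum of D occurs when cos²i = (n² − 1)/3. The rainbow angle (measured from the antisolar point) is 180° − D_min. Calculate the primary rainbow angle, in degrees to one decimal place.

cos²i = (1.77422 − 1)/3 = 0.25807; i = arccos(0.50801) = 59.469°.
sin r = sin 59.469°/1.332 = 0.64666; r = 40.290°.
D_min = 2·59.469° − 4·40.290° + 180° = 137.776°.
Rainbow angle = 180° − D_min = 42.224°.

42.2°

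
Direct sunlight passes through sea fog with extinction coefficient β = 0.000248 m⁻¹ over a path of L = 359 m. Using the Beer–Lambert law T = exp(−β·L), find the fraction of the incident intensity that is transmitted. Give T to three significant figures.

0.915

τ = β·L = 0.000248 × 359 = 0.0890.
T = exp(−0.0890) = 0.9148.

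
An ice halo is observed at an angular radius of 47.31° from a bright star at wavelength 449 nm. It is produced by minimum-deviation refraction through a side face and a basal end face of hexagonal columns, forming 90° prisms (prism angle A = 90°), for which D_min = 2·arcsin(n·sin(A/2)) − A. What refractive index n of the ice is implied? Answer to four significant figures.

Rearranging: n = sin((D_min + A)/2) / sin(A/2).
(D_min + A)/2 = (47.31° + 90°)/2 = 68.655°.
n = sin 68.655° / sin 45° = 0.9314 / 0.7071 = 1.3172.

1.317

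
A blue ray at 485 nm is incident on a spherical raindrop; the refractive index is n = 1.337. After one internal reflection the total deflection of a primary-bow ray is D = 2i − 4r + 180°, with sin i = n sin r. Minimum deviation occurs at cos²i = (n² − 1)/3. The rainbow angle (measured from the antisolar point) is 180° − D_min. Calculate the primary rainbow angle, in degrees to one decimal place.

cos²i = (1.78757 − 1)/3 = 0.26252; i = arccos(0.51237) = 59.178°.
sin r = sin 59.178°/1.337 = 0.64231; r = 39.964°.
D_min = 2·59.178° − 4·39.964° + 180° = 138.500°.
Rainbow angle = 180° − D_min = 41.500°.

41.5°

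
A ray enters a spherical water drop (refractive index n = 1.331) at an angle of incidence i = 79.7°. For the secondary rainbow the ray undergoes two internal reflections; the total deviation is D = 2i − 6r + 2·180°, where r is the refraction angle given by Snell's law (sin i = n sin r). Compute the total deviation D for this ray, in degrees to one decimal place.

sin r = sin 79.7° / 1.331 = 0.9839/1.331 = 0.7392; r = 47.66°.
D = 2·79.7° − 6·47.66° + 2·180° = 159.40° − 285.98° + 360° = 233.42°.

233.4°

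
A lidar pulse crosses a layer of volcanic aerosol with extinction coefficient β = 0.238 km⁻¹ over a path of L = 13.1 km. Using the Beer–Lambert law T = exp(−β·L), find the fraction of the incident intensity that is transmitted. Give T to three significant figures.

τ = β·L = 0.238 × 13.1 = 3.1178.
T = exp(−3.1178) = 0.0443.

0.0443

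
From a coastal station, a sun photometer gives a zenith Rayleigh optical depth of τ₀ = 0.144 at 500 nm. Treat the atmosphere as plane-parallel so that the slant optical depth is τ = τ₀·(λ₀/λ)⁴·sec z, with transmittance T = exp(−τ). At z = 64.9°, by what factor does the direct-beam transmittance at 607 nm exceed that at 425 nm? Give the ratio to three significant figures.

1.64

Airmass: sec 64.9° = 2.3574.
τ(607 nm) = 0.144 × (500/607)⁴ × 2.3574 = 0.144 × 0.4604 × 2.3574 = 0.1563.
τ(425 nm) = 0.144 × (500/425)⁴ × 2.3574 = 0.144 × 1.9157 × 2.3574 = 0.6503.
T(607)/T(425) = exp(τ_B − τ_A) = exp(0.4940) = 1.6389.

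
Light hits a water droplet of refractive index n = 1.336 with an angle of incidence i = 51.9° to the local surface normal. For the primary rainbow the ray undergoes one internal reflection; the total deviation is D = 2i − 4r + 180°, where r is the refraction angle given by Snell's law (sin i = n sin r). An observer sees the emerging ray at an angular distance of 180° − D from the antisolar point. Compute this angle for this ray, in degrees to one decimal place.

40.6°

sin r = sin 51.9° / 1.336 = 0.7869/1.336 = 0.5890; r = 36.09°.
D = 2·51.9° − 4·36.09° + 180° = 103.80° − 144.35° + 180° = 139.45°.
Angle from antisolar point = 180° − D = 40.55°.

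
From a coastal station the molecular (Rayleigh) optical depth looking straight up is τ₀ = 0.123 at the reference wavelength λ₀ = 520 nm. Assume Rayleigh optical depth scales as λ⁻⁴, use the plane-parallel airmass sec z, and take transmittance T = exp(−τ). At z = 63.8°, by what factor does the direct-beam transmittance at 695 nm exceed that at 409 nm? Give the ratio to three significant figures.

Airmass: sec 63.8° = 2.2650.
τ(695 nm) = 0.123 × (520/695)⁴ × 2.2650 = 0.123 × 0.3134 × 2.2650 = 0.0873.
τ(409 nm) = 0.123 × (520/409)⁴ × 2.2650 = 0.123 × 2.6129 × 2.2650 = 0.7279.
T(695)/T(409) = exp(τ_B − τ_A) = exp(0.6406) = 1.8977.

1.90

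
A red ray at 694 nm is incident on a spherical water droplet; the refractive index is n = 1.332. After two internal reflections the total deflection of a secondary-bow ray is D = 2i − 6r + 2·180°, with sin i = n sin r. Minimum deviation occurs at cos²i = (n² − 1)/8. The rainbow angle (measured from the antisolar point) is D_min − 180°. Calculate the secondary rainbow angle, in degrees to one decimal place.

50.6°

cos²i = (1.77422 − 1)/8 = 0.09678; i = arccos(0.31109) = 71.875°.
sin r = sin 71.875°/1.332 = 0.71350; r = 45.520°.
D_min = 2·71.875° − 6·45.520° + 360° = 230.628°.
Rainbow angle = D_min − 180° = 50.628°.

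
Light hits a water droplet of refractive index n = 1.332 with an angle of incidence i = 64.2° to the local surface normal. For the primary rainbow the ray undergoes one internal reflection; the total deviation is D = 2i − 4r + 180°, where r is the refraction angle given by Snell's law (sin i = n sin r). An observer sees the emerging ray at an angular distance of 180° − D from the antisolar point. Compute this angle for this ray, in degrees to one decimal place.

41.7°

sin r = sin 64.2° / 1.332 = 0.9003/1.332 = 0.6759; r = 42.53°.
D = 2·64.2° − 4·42.53° + 180° = 128.40° − 170.10° + 180° = 138.30°.
Angle from antisolar point = 180° − D = 41.70°.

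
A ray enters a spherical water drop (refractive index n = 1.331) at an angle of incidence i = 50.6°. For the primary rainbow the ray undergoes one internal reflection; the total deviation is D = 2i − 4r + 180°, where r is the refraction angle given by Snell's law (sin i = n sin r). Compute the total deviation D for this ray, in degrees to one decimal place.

sin r = sin 50.6° / 1.331 = 0.7727/1.331 = 0.5806; r = 35.49°.
D = 2·50.6° − 4·35.49° + 180° = 101.20° − 141.96° + 180° = 139.24°.

139.2°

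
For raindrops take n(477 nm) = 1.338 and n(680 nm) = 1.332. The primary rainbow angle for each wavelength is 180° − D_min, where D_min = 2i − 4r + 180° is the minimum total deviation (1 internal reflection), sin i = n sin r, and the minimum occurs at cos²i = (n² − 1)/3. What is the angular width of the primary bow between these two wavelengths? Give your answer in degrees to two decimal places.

At 477 nm (n = 1.338): cos²i = 0.26341 → i = 59.120°, r = 39.899°, D_min = 138.643°, rainbow angle = 41.357°.
At 680 nm (n = 1.332): cos²i = 0.25807 → i = 59.469°, r = 40.290°, D_min = 137.776°, rainbow angle = 42.224°.
Angular width = |41.357° − 42.224°| = 0.867°.

0.87°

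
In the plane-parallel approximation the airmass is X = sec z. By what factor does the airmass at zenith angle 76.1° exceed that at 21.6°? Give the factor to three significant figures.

X(76.1°)/X(21.6°) = sec 76.1° / sec 21.6° = cos 21.6° / cos 76.1° = 0.9298/0.2402 = 3.8704.

3.87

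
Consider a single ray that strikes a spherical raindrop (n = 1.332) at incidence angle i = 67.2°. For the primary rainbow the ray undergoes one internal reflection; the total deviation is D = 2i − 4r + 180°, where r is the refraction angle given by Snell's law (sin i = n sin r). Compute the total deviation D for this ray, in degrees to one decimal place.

139.2°

sin r = sin 67.2° / 1.332 = 0.9219/1.332 = 0.6921; r = 43.80°.
D = 2·67.2° − 4·43.80° + 180° = 134.40° − 175.18° + 180° = 139.22°.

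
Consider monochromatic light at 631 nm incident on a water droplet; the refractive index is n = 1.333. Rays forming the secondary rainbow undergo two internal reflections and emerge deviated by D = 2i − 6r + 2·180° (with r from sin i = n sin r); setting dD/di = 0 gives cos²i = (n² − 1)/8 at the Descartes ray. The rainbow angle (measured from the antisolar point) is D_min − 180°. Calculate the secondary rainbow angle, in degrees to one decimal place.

50.9°

cos²i = (1.77689 − 1)/8 = 0.09711; i = arccos(0.31163) = 71.843°.
sin r = sin 71.843°/1.333 = 0.71283; r = 45.466°.
D_min = 2·71.843° − 6·45.466° + 360° = 230.891°.
Rainbow angle = D_min − 180° = 50.891°.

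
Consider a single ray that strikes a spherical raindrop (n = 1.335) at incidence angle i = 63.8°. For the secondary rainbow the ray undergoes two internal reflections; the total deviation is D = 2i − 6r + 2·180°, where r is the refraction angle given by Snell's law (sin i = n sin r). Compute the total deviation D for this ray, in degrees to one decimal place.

234.2°

sin r = sin 63.8° / 1.335 = 0.8973/1.335 = 0.6721; r = 42.23°.
D = 2·63.8° − 6·42.23° + 2·180° = 127.60° − 253.38° + 360° = 234.22°.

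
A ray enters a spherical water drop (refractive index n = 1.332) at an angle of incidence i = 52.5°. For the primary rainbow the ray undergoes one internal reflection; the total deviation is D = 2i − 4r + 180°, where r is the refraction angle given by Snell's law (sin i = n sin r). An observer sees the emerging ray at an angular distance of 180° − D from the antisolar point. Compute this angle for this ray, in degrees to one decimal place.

sin r = sin 52.5° / 1.332 = 0.7934/1.332 = 0.5956; r = 36.56°.
D = 2·52.5° − 4·36.56° + 180° = 105.00° − 146.22° + 180° = 138.78°.
Angle from antisolar point = 180° − D = 41.22°.

41.2°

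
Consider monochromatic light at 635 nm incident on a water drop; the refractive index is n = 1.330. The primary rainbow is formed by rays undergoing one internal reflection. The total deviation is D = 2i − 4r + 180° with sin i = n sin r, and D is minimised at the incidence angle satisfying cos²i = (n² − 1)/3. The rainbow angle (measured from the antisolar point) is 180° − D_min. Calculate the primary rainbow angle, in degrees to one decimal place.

42.5°

cos²i = (1.76890 − 1)/3 = 0.25630; i = arccos(0.50626) = 59.585°.
sin r = sin 59.585°/1.330 = 0.64841; r = 40.422°.
D_min = 2·59.585° − 4·40.422° + 180° = 137.484°.
Rainbow angle = 180° − D_min = 42.516°.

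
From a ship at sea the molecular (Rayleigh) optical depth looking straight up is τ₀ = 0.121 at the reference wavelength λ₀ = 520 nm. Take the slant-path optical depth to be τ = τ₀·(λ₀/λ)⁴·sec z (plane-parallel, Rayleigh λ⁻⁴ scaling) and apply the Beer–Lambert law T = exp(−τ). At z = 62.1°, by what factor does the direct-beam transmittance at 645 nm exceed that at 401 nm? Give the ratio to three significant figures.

1.86

Airmass: sec 62.1° = 2.1371.
τ(645 nm) = 0.121 × (520/645)⁴ × 2.1371 = 0.121 × 0.4224 × 2.1371 = 0.1092.
τ(401 nm) = 0.121 × (520/401)⁴ × 2.1371 = 0.121 × 2.8277 × 2.1371 = 0.7312.
T(645)/T(401) = exp(τ_B − τ_A) = exp(0.6220) = 1.8626.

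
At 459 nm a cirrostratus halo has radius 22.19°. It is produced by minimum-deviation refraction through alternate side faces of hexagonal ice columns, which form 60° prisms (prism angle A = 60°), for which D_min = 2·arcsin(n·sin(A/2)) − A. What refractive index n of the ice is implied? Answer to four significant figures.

Rearranging: n = sin((D_min + A)/2) / sin(A/2).
(D_min + A)/2 = (22.19° + 60°)/2 = 41.095°.
n = sin 41.095° / sin 30° = 0.6573 / 0.5000 = 1.3146.

1.315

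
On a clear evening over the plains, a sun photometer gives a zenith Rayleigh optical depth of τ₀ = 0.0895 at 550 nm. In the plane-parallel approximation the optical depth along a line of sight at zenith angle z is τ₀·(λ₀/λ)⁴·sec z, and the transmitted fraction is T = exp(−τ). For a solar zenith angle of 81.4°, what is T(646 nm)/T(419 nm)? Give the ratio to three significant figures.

4.32

Airmass: sec 81.4° = 6.6874.
τ(646 nm) = 0.0895 × (550/646)⁴ × 6.6874 = 0.0895 × 0.5254 × 6.6874 = 0.3145.
τ(419 nm) = 0.0895 × (550/419)⁴ × 6.6874 = 0.0895 × 2.9689 × 6.6874 = 1.7769.
T(646)/T(419) = exp(τ_B − τ_A) = exp(1.4625) = 4.3166.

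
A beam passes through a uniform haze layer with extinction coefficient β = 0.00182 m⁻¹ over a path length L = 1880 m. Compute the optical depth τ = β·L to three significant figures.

τ = β·L = 0.00182 × 1880 = 3.4216.

3.42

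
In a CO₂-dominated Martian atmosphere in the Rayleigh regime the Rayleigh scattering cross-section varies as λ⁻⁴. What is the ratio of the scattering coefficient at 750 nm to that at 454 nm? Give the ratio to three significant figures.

0.134

Rayleigh scattering ∝ λ⁻⁴, so the ratio of coefficients is the inverse fourth power of the wavelength ratio.
σ(750)/σ(454) = (454/750)⁴ = (0.6053)⁴ = 0.1343.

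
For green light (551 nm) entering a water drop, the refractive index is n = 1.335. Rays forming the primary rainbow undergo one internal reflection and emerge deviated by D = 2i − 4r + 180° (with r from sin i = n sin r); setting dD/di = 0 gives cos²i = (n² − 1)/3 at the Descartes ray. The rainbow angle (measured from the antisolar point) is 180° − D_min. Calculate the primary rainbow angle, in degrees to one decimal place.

41.8°

cos²i = (1.78222 − 1)/3 = 0.26074; i = arccos(0.51063) = 59.294°.
sin r = sin 59.294°/1.335 = 0.64405; r = 40.094°.
D_min = 2·59.294° − 4·40.094° + 180° = 138.212°.
Rainbow angle = 180° − D_min = 41.788°.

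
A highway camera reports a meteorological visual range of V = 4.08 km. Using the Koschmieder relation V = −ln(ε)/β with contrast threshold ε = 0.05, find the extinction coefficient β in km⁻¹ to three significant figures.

β = −ln(0.05) / V = 2.996 / 4.08 = 0.7342 km⁻¹.

0.734 km⁻¹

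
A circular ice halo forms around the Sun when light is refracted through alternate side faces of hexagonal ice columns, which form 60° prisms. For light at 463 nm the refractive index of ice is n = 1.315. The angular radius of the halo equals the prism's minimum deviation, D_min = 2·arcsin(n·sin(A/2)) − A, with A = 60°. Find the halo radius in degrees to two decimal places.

n·sin(A/2) = 1.315 × sin 30° = 1.315 × 0.5000 = 0.6575.
D_min = 2·arcsin(0.6575) − 60° = 2 × 41.109° − 60° = 22.219°.

22.22°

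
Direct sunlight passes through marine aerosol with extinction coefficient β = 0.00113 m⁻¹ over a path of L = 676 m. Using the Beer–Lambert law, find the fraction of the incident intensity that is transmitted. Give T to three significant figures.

τ = β·L = 0.00113 × 676 = 0.7639.
T = exp(−0.7639) = 0.4659.

0.466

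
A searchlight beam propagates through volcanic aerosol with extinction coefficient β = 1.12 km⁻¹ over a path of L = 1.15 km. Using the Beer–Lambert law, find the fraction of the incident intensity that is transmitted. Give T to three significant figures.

0.276

τ = β·L = 1.12 × 1.15 = 1.2880.
T = exp(−1.2880) = 0.2758.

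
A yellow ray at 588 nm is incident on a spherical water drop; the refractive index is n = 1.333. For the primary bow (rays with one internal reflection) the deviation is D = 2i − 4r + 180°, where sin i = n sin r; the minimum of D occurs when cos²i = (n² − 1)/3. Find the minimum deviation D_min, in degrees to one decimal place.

cos²i = (1.77689 − 1)/3 = 0.25896; i = arccos(0.50888) = 59.410°.
sin r = sin 59.410°/1.333 = 0.64579; r = 40.225°.
D_min = 2·59.410° − 4·40.225° + 180° = 137.922°.

137.9°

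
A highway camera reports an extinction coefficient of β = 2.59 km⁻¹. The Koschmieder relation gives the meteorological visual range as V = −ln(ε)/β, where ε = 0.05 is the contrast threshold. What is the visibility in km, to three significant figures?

1.16 km

V = −ln(0.05) / 2.59 = 2.996 / 2.59 = 1.1567 km.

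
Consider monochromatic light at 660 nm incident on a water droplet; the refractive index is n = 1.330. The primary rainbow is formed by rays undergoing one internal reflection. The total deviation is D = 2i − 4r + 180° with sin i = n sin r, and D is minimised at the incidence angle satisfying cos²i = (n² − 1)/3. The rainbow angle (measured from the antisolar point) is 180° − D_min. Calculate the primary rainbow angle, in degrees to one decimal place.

42.5°

cos²i = (1.76890 − 1)/3 = 0.25630; i = arccos(0.50626) = 59.585°.
sin r = sin 59.585°/1.330 = 0.64841; r = 40.422°.
D_min = 2·59.585° − 4·40.422° + 180° = 137.484°.
Rainbow angle = 180° − D_min = 42.516°.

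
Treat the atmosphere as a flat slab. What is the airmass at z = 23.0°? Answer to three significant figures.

X = sec z = 1/cos 23.0° = 1/0.9205 = 1.0864.

1.09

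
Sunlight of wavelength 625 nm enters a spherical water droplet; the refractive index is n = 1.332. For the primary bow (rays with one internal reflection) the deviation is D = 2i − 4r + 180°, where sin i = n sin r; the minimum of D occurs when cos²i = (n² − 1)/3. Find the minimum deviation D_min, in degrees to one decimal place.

cos²i = (1.77422 − 1)/3 = 0.25807; i = arccos(0.50801) = 59.469°.
sin r = sin 59.469°/1.332 = 0.64666; r = 40.290°.
D_min = 2·59.469° − 4·40.290° + 180° = 137.776°.

137.8°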